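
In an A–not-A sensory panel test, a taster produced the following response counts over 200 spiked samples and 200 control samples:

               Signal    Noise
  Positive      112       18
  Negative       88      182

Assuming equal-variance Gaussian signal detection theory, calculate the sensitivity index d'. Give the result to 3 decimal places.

H = 112/200 = 0.5600
FA = 18/200 = 0.0900
z(0.5600) = 0.1510, z(0.0900) = -1.3408
d' = z(H) − z(FA) = 0.1510 − (-1.3408) = 1.4918

d' = 1.492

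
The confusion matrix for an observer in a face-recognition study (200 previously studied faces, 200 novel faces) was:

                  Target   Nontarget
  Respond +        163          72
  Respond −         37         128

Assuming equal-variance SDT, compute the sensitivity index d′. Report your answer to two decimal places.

H = 163/200 = 0.8150
FA = 72/200 = 0.3600
Φ⁻¹(H) = 0.896
Φ⁻¹(FA) = -0.358
d' = z(H) − z(FA) = 0.896 − (-0.358) = 1.254

d′ = 1.25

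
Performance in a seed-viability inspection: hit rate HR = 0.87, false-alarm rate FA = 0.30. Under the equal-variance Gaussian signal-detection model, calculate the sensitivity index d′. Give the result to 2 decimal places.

d′ = 1.65

Φ⁻¹(H) = Φ⁻¹(0.87) = 1.1264
Φ⁻¹(FA) = Φ⁻¹(0.30) = -0.5244
d' = z(H) − z(FA) = 1.1264 − (-0.5244) = 1.6508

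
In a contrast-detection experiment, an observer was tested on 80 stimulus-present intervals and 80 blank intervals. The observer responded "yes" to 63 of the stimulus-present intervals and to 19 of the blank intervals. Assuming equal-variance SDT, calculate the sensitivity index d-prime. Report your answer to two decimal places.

d-prime = 1.51

H = 63/80 = 0.7875
FA = 19/80 = 0.2375
z(H) = 0.798
z(FA) = -0.714
d' = z(H) − z(FA) = 0.798 − (-0.714) = 1.512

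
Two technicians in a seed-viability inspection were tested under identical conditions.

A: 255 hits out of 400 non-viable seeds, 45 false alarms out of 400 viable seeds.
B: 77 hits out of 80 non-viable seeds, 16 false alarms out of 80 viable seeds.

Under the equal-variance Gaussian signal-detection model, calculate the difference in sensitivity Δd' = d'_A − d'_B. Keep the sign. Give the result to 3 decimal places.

A: z(0.6375) = 0.3518, z(0.1125) = -1.2133, d' = 1.5651
B: z(0.9625) = 1.7805, z(0.2000) = -0.8416, d' = 2.6221
Δd' = d'_A − d'_B = 1.5651 − 2.6221 = -1.0570
B has the higher sensitivity.

Δd' = -1.057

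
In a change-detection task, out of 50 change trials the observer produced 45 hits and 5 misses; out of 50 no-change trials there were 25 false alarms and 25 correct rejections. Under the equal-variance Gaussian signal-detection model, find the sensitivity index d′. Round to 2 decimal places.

d′ = 1.28

H = 45/50 = 0.9000
FA = 25/50 = 0.5000
z(0.9000) = 1.282, z(0.5000) = 0.000
d' = z(H) − z(FA) = 1.282 − 0.000 = 1.282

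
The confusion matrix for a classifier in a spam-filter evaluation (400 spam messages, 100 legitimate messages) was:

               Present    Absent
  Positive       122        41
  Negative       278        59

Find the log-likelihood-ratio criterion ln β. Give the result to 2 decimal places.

H = 122/400 = 0.3050
FA = 41/100 = 0.4100
Φ⁻¹(H) = Φ⁻¹(0.3050) = -0.510
Φ⁻¹(FA) = Φ⁻¹(0.4100) = -0.228
ln β = −½·[z(H)² − z(FA)²] = −0.5 × (0.260 − 0.052) = -0.104

ln β = -0.10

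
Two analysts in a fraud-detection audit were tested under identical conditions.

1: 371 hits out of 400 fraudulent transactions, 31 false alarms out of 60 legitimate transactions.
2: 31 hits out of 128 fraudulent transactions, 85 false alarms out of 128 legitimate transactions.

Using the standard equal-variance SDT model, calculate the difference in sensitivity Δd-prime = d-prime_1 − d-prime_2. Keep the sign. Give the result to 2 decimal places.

1: z(0.9275) = 1.457, z(0.5167) = 0.042, d' = 1.415
2: z(0.2422) = -0.699, z(0.6641) = 0.424, d' = -1.123
Δd' = d'_1 − d'_2 = 1.415 − (-1.123) = 2.538
1 has the higher sensitivity.

Δd-prime = 2.54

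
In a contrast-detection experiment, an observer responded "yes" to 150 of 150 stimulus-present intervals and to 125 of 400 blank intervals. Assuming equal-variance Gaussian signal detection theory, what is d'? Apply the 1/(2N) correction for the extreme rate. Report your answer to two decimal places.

d' = 3.20

The hit rate is 150/150 = 1, so apply the 1/(2N) correction: H → 1 − 1/(2·150) = 0.99667.
z(H) = z(0.99667) = 2.713
z(FA) = z(0.31250) = -0.489
d' = 2.713 − (-0.489) = 3.202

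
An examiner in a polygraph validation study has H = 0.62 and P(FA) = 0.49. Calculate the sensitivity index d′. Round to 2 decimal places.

Φ⁻¹(H) = Φ⁻¹(0.62) = 0.305
Φ⁻¹(FA) = Φ⁻¹(0.49) = -0.025
d' = z(H) − z(FA) = 0.305 − (-0.025) = 0.330

d′ = 0.33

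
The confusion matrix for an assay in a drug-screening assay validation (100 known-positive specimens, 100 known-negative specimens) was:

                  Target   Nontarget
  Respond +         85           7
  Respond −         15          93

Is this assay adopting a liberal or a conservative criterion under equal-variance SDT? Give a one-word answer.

z(H) = 1.036, z(FA) = -1.476
c = −½·(z(H) + z(FA)) = 0.220
c > 0 → conservative criterion (biased toward responding “no”).

conservative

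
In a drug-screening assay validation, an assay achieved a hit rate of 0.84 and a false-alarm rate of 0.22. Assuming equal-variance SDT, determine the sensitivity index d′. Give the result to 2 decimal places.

d′ = 1.77

z(H) = z(0.84) = 0.994
z(FA) = z(0.22) = -0.772
d' = z(H) − z(FA) = 0.994 − (-0.772) = 1.766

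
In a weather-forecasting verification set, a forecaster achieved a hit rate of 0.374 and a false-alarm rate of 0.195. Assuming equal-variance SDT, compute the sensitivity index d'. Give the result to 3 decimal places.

z(H) = z(0.374) = -0.3213
z(FA) = z(0.195) = -0.8596
d' = z(H) − z(FA) = -0.3213 − (-0.8596) = 0.5383

d' = 0.538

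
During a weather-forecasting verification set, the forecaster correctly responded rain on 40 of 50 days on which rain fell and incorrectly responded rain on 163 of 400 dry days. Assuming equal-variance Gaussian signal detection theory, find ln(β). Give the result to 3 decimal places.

H = 40/50 = 0.8000
FA = 163/400 = 0.4075
Φ⁻¹(H) = 0.8416
Φ⁻¹(FA) = -0.2340
ln β = −½·[z(H)² − z(FA)²] = −0.5 × (0.7083 − 0.0548) = -0.32675

ln β = -0.327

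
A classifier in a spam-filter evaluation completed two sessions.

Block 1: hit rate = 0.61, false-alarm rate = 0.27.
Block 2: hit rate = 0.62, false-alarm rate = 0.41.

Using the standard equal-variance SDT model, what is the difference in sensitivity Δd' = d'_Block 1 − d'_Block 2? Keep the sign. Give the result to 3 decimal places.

Block 1: z(0.61) = 0.2793, z(0.27) = -0.6128, d' = 0.8921
Block 2: z(0.62) = 0.3055, z(0.41) = -0.2275, d' = 0.5330
Δd' = d'_Block 1 − d'_Block 2 = 0.8921 − 0.5330 = 0.3591
Block 1 has the higher sensitivity.

Δd' = 0.359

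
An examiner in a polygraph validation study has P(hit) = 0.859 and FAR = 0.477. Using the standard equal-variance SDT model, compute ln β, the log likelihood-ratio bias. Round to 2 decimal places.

ln β = -0.58

z(H) = z(0.859) = 1.076
z(FA) = z(0.477) = -0.058
ln β = −½·[z(H)² − z(FA)²] = −0.5 × (1.158 − 0.003) = -0.5775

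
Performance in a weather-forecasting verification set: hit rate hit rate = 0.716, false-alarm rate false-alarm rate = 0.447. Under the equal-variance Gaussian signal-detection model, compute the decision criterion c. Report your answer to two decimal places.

z(H) = z(0.716) = 0.571
z(FA) = z(0.447) = -0.133
c = −½·[z(H) + z(FA)] = −0.5 × (0.571 + (-0.133)) = -0.219
c < 0: the forecaster has a liberal response bias.

c = -0.22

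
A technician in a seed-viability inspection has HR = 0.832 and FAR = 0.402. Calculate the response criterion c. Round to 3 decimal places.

c = -0.357

z(H) = 0.9621
z(FA) = -0.2482
c = −½·[z(H) + z(FA)] = −0.5 × (0.9621 + (-0.2482)) = -0.35695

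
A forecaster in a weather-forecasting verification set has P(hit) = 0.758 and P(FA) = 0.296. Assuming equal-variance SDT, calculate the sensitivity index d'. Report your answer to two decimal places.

z(H) = z(0.758) = 0.6999
z(FA) = z(0.296) = -0.5359
d' = z(H) − z(FA) = 0.6999 − (-0.5359) = 1.2358

d' = 1.24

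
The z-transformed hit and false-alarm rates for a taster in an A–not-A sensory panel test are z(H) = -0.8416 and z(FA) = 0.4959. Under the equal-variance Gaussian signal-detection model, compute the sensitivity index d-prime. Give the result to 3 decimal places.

d-prime = -1.338

d' = z(H) − z(FA) = -0.8416 − 0.4959 = -1.3375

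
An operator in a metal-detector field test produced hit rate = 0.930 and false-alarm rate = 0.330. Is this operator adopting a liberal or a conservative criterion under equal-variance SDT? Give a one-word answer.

z(H) = 1.476, z(FA) = -0.440
c = −½·(z(H) + z(FA)) = -0.518
c < 0 → liberal criterion (biased toward responding “yes”).

liberal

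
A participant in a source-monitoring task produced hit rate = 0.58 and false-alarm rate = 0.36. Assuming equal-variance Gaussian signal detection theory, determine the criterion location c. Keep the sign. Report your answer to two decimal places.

c = 0.08

z(H) = 0.2019
z(FA) = -0.3585
c = −½·[z(H) + z(FA)] = −0.5 × (0.2019 + (-0.3585)) = 0.0783
c > 0: the participant has a conservative response bias.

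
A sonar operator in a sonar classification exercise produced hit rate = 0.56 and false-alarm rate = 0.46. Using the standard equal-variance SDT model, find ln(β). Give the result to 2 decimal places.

ln β = -0.01

z(H) = z(0.56) = 0.151
z(FA) = z(0.46) = -0.100
ln β = −½·[z(H)² − z(FA)²] = −0.5 × (0.023 − 0.010) = -0.0065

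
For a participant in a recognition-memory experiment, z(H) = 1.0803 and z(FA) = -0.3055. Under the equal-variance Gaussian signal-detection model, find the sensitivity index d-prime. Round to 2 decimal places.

d' = z(H) − z(FA) = 1.0803 − (-0.3055) = 1.3858

d-prime = 1.39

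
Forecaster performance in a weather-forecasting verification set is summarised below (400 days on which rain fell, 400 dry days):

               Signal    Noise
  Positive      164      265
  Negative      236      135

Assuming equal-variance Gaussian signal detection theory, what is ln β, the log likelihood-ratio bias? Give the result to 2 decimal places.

H = 164/400 = 0.4100
FA = 265/400 = 0.6625
z(H) = z(0.4100) = -0.228
z(FA) = z(0.6625) = 0.419
ln β = −½·[z(H)² − z(FA)²] = −0.5 × (0.052 − 0.176) = 0.062

ln β = 0.06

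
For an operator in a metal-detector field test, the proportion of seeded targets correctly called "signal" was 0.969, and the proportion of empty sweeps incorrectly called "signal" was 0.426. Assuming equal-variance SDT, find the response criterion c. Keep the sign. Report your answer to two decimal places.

c = -0.84

z(H) = 1.866
z(FA) = -0.187
c = −½·[z(H) + z(FA)] = −0.5 × (1.866 + (-0.187)) = -0.8395
c < 0: the operator has a liberal response bias.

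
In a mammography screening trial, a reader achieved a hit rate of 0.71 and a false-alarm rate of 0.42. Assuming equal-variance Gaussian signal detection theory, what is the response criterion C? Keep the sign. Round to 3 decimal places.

z(H) = 0.5534
z(FA) = -0.2019
c = −½·[z(H) + z(FA)] = −0.5 × (0.5534 + (-0.2019)) = -0.17575

C = -0.176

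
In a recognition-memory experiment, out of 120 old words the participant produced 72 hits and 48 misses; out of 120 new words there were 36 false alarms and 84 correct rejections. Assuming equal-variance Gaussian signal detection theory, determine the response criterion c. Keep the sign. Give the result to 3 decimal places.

H = 72/120 = 0.6000
FA = 36/120 = 0.3000
z(H) = 0.2533
z(FA) = -0.5244
c = −½·[z(H) + z(FA)] = −0.5 × (0.2533 + (-0.5244)) = 0.13555
c > 0: the participant has a conservative response bias.

c = 0.136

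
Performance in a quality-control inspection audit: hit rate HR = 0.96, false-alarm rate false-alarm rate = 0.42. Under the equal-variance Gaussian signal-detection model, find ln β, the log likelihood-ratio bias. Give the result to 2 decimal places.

z(H) = z(0.96) = 1.751
z(FA) = z(0.42) = -0.202
ln β = −½·[z(H)² − z(FA)²] = −0.5 × (3.066 − 0.041) = -1.5125

ln β = -1.51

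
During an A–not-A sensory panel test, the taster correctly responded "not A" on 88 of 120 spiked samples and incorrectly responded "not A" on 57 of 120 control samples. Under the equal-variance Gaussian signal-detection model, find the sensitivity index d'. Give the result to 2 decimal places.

H = 88/120 = 0.7333
FA = 57/120 = 0.4750
z(H) = z(0.7333) = 0.6228
z(FA) = z(0.4750) = -0.0627
d' = z(H) − z(FA) = 0.6228 − (-0.0627) = 0.6855

d' = 0.69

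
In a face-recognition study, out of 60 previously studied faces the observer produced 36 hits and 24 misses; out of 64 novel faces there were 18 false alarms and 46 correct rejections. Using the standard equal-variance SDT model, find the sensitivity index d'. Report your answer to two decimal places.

d' = 0.83

H = 36/60 = 0.6000
FA = 18/64 = 0.2812
z(H) = z(0.6000) = 0.253
z(FA) = z(0.2812) = -0.579
d' = z(H) − z(FA) = 0.253 − (-0.579) = 0.832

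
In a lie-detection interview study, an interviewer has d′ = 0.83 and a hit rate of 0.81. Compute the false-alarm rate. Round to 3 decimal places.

z(hit rate) = z(0.81) = 0.8779
z(FA) = z(H) − d' = 0.8779 − 0.83 = 0.0479
false-alarm rate = Φ(0.0479) = 0.5191

false-alarm rate = 0.519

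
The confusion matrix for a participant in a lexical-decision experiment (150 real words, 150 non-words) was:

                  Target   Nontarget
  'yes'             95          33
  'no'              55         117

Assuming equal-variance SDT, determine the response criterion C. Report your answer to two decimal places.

C = 0.22

H = 95/150 = 0.6333
FA = 33/150 = 0.2200
z(0.6333) = 0.3406, z(0.2200) = -0.7722
c = −½·[z(H) + z(FA)] = −0.5 × (0.3406 + (-0.7722)) = 0.2158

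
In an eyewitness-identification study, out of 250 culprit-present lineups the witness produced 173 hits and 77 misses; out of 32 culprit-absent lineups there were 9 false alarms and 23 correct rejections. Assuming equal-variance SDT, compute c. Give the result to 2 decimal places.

c = 0.04

H = 173/250 = 0.6920
FA = 9/32 = 0.2812
z(0.6920) = 0.5015, z(0.2812) = -0.5793
c = −½·[z(H) + z(FA)] = −0.5 × (0.5015 + (-0.5793)) = 0.0389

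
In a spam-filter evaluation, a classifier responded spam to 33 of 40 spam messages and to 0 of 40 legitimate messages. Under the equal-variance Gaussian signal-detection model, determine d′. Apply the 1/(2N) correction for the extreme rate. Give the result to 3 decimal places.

d′ = 3.176

The false-alarm rate is 0/40 = 0, so apply the 1/(2N) correction: FA → 1/(2·40) = 0.01250.
z(H) = z(0.82500) = 0.9346
z(FA) = z(0.01250) = -2.2414
d' = 0.9346 − (-2.2414) = 3.1760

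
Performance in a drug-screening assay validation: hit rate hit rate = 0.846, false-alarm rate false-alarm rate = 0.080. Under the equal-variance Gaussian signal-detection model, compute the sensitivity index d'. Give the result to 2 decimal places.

z(H) = z(0.846) = 1.0194
z(FA) = z(0.080) = -1.4051
d' = z(H) − z(FA) = 1.0194 − (-1.4051) = 2.4245

d' = 2.42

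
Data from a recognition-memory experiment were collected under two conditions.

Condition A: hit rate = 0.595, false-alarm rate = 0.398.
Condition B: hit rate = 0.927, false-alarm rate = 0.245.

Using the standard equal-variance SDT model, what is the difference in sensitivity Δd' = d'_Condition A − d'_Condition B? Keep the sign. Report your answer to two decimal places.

Δd' = -1.65

Condition A: z(0.595) = 0.240, z(0.398) = -0.259, d' = 0.499
Condition B: z(0.927) = 1.454, z(0.245) = -0.690, d' = 2.144
Δd' = d'_Condition A − d'_Condition B = 0.499 − 2.144 = -1.645
Condition B has the higher sensitivity.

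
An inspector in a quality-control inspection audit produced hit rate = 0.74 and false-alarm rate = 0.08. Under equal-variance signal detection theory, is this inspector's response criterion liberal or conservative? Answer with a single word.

conservative

z(H) = 0.643, z(FA) = -1.405
c = −½·(z(H) + z(FA)) = 0.381
c > 0 → conservative criterion (biased toward responding “no”).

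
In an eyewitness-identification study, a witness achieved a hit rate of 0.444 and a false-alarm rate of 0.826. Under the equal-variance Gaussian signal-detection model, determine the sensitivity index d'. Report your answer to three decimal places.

d' = -1.079

z(H) = -0.1408
z(FA) = 0.9385
d' = z(H) − z(FA) = -0.1408 − 0.9385 = -1.0793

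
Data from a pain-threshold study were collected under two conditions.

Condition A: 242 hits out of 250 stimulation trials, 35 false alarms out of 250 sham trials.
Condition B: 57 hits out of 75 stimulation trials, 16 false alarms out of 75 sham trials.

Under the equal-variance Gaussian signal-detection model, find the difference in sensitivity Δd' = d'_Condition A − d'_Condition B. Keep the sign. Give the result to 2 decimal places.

Condition A: z(0.9680) = 1.852, z(0.1400) = -1.080, d' = 2.932
Condition B: z(0.7600) = 0.706, z(0.2133) = -0.795, d' = 1.501
Δd' = d'_Condition A − d'_Condition B = 2.932 − 1.501 = 1.431
Condition A has the higher sensitivity.

Δd' = 1.43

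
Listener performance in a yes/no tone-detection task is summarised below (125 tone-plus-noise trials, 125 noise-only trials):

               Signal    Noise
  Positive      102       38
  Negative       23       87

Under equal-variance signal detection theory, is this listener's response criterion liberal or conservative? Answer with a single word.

z(H) = 0.900, z(FA) = -0.513
c = −½·(z(H) + z(FA)) = -0.1935
c < 0 → liberal criterion (biased toward responding “yes”).

liberal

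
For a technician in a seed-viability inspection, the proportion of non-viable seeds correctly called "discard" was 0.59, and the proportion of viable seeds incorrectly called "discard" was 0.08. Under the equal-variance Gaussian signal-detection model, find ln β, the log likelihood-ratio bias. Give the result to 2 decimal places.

z(0.59) = 0.228, z(0.08) = -1.405
ln β = −½·[z(H)² − z(FA)²] = −0.5 × (0.052 − 1.974) = 0.961

ln β = 0.96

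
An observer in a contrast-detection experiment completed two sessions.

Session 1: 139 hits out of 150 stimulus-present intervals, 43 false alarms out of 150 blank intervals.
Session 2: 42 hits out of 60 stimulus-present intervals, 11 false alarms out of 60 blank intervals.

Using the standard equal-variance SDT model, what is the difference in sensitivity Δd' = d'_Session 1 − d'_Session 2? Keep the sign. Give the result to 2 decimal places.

Δd' = 0.59

Session 1: z(0.9267) = 1.452, z(0.2867) = -0.563, d' = 2.015
Session 2: z(0.7000) = 0.524, z(0.1833) = -0.903, d' = 1.427
Δd' = d'_Session 1 − d'_Session 2 = 2.015 − 1.427 = 0.588
Session 1 has the higher sensitivity.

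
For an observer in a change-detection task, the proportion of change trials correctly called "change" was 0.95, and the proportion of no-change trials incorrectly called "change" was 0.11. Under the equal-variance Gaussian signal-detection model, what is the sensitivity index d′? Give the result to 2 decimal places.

z(H) = z(0.95) = 1.6449
z(FA) = z(0.11) = -1.2265
d' = z(H) − z(FA) = 1.6449 − (-1.2265) = 2.8714

d′ = 2.87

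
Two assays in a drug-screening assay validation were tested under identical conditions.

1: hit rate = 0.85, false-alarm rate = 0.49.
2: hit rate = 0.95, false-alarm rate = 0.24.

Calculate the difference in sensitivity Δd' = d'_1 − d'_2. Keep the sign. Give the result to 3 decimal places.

Δd' = -1.290

1: z(0.85) = 1.0364, z(0.49) = -0.0251, d' = 1.0615
2: z(0.95) = 1.6449, z(0.24) = -0.7063, d' = 2.3512
Δd' = d'_1 − d'_2 = 1.0615 − 2.3512 = -1.2897
2 has the higher sensitivity.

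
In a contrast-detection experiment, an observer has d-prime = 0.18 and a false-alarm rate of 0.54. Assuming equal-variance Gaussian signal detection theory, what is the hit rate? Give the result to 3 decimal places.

z(false-alarm rate) = z(0.54) = 0.1004
z(H) = z(FA) + d' = 0.1004 + 0.18 = 0.2804
hit rate = Φ(0.2804) = 0.6104

hit rate = 0.610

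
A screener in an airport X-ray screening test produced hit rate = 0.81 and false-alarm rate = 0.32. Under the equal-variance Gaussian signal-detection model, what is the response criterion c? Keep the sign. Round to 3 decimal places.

c = -0.205

z(H) = z(0.81) = 0.8779
z(FA) = z(0.32) = -0.4677
c = −½·[z(H) + z(FA)] = −0.5 × (0.8779 + (-0.4677)) = -0.2051
c < 0: the screener has a liberal response bias.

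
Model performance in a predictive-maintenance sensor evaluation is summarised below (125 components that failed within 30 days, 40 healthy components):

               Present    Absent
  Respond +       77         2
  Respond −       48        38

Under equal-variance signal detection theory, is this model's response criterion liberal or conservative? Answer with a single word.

z(H) = 0.295, z(FA) = -1.645
c = −½·(z(H) + z(FA)) = 0.675
c > 0 → conservative criterion (biased toward responding “no”).

conservative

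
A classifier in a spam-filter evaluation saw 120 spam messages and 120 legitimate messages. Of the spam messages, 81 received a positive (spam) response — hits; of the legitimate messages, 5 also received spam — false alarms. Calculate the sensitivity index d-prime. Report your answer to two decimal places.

d-prime = 2.19

H = 81/120 = 0.6750
FA = 5/120 = 0.0417
z(H) = z(0.6750) = 0.4538
z(FA) = z(0.0417) = -1.7313
d' = z(H) − z(FA) = 0.4538 − (-1.7313) = 2.1851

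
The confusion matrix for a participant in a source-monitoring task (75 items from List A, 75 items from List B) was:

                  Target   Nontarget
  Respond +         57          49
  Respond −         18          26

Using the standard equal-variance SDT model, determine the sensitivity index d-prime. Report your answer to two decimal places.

d-prime = 0.31

H = 57/75 = 0.7600
FA = 49/75 = 0.6533
z(H) = z(0.7600) = 0.706
z(FA) = z(0.6533) = 0.394
d' = z(H) − z(FA) = 0.706 − 0.394 = 0.312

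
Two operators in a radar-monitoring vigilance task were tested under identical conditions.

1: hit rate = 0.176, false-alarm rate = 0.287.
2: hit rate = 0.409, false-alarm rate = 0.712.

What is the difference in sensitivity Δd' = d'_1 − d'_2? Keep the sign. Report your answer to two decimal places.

1: z(0.176) = -0.931, z(0.287) = -0.562, d' = -0.369
2: z(0.409) = -0.230, z(0.712) = 0.559, d' = -0.789
Δd' = d'_1 − d'_2 = -0.369 − (-0.789) = 0.420
1 has the higher sensitivity.

Δd' = 0.42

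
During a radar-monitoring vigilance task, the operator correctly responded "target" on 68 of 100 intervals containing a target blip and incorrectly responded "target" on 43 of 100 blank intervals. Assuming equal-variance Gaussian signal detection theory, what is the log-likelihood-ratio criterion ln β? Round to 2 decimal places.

ln β = -0.09

H = 68/100 = 0.6800
FA = 43/100 = 0.4300
z(0.6800) = 0.468, z(0.4300) = -0.176
ln β = −½·[z(H)² − z(FA)²] = −0.5 × (0.219 − 0.031) = -0.094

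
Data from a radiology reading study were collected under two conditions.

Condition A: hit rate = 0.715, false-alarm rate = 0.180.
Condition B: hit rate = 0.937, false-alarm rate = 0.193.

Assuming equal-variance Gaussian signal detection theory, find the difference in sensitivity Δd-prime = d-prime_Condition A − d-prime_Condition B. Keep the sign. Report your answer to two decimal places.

Condition A: z(0.715) = 0.568, z(0.180) = -0.915, d' = 1.483
Condition B: z(0.937) = 1.530, z(0.193) = -0.867, d' = 2.397
Δd' = d'_Condition A − d'_Condition B = 1.483 − 2.397 = -0.914
Condition B has the higher sensitivity.

Δd-prime = -0.91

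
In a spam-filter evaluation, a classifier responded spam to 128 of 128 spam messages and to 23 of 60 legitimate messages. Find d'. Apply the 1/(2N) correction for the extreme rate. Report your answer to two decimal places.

d' = 2.96

The hit rate is 128/128 = 1, so apply the 1/(2N) correction: H → 1 − 1/(2·128) = 0.99609.
z(H) = z(0.99609) = 2.660
z(FA) = z(0.38333) = -0.297
d' = 2.660 − (-0.297) = 2.957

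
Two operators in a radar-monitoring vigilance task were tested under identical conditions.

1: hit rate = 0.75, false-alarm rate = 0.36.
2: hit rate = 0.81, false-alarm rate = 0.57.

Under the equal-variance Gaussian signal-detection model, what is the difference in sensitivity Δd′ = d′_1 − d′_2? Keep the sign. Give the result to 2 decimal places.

Δd′ = 0.33

1: z(0.75) = 0.674, z(0.36) = -0.358, d' = 1.032
2: z(0.81) = 0.878, z(0.57) = 0.176, d' = 0.702
Δd' = d'_1 − d'_2 = 1.032 − 0.702 = 0.330
1 has the higher sensitivity.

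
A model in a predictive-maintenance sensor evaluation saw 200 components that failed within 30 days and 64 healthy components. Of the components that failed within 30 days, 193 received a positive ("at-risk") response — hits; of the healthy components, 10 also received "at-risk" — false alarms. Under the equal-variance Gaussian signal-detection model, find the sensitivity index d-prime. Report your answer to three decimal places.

H = 193/200 = 0.9650
FA = 10/64 = 0.1562
z(H) = 1.8119
z(FA) = -1.0102
d' = z(H) − z(FA) = 1.8119 − (-1.0102) = 2.8221

d-prime = 2.822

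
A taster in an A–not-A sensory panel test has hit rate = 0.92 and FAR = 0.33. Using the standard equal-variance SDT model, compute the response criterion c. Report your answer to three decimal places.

z(H) = z(0.92) = 1.4051
z(FA) = z(0.33) = -0.4399
c = −½·[z(H) + z(FA)] = −0.5 × (1.4051 + (-0.4399)) = -0.4826
c < 0: the taster has a liberal response bias.

c = -0.483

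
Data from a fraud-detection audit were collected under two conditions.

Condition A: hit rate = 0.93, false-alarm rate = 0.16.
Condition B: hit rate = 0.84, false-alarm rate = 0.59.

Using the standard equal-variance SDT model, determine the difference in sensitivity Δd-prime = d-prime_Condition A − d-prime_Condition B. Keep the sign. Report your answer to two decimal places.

Δd-prime = 1.70

Condition A: z(0.93) = 1.476, z(0.16) = -0.994, d' = 2.470
Condition B: z(0.84) = 0.994, z(0.59) = 0.228, d' = 0.766
Δd' = d'_Condition A − d'_Condition B = 2.470 − 0.766 = 1.704
Condition A has the higher sensitivity.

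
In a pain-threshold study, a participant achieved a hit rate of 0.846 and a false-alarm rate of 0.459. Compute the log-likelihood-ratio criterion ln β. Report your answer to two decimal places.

ln β = -0.51

Φ⁻¹(H) = 1.019
Φ⁻¹(FA) = -0.103
ln β = −½·[z(H)² − z(FA)²] = −0.5 × (1.038 − 0.011) = -0.5135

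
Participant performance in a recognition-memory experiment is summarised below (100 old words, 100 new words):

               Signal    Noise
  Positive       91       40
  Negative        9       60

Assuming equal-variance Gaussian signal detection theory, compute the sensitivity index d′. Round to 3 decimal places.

H = 91/100 = 0.9100
FA = 40/100 = 0.4000
z(H) = z(0.9100) = 1.3408
z(FA) = z(0.4000) = -0.2533
d' = z(H) − z(FA) = 1.3408 − (-0.2533) = 1.5941

d′ = 1.594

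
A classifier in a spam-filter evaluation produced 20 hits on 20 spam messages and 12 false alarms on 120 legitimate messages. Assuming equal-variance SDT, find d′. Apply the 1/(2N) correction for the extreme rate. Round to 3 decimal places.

The hit rate is 20/20 = 1, so apply the 1/(2N) correction: H → 1 − 1/(2·20) = 0.97500.
z(H) = z(0.97500) = 1.9600
z(FA) = z(0.10000) = -1.2816
d' = 1.9600 − (-1.2816) = 3.2416

d′ = 3.242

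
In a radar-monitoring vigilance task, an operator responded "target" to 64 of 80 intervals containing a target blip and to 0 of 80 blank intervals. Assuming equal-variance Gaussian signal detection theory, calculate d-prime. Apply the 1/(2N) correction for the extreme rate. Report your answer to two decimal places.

d-prime = 3.34

The false-alarm rate is 0/80 = 0, so apply the 1/(2N) correction: FA → 1/(2·80) = 0.00625.
z(H) = z(0.80000) = 0.842
z(FA) = z(0.00625) = -2.498
d' = 0.842 − (-2.498) = 3.340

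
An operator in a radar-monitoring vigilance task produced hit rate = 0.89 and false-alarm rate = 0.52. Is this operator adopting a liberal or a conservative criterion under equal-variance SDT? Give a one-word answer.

z(H) = 1.227, z(FA) = 0.050
c = −½·(z(H) + z(FA)) = -0.6385
c < 0 → liberal criterion (biased toward responding “yes”).

liberal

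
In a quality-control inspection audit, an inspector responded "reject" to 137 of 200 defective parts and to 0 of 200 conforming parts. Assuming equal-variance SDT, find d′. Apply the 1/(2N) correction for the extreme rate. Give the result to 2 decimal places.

The false-alarm rate is 0/200 = 0, so apply the 1/(2N) correction: FA → 1/(2·200) = 0.00250.
z(H) = z(0.68500) = 0.482
z(FA) = z(0.00250) = -2.807
d' = 0.482 − (-2.807) = 3.289

d′ = 3.29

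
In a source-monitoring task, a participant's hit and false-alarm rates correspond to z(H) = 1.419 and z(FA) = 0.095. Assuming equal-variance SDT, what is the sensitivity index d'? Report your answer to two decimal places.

d' = z(H) − z(FA) = 1.419 − 0.095 = 1.324

d' = 1.32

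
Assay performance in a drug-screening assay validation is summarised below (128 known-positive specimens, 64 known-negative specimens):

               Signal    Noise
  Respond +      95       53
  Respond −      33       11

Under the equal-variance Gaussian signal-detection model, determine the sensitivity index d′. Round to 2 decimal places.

d′ = -0.30

H = 95/128 = 0.7422
FA = 53/64 = 0.8281
z(0.7422) = 0.6501, z(0.8281) = 0.9467
d' = z(H) − z(FA) = 0.6501 − 0.9467 = -0.2966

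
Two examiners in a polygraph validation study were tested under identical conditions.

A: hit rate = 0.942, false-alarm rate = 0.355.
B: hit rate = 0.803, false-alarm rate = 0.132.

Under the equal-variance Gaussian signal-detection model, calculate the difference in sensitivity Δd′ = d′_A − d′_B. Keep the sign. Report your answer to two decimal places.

A: z(0.942) = 1.572, z(0.355) = -0.372, d' = 1.944
B: z(0.803) = 0.852, z(0.132) = -1.117, d' = 1.969
Δd' = d'_A − d'_B = 1.944 − 1.969 = -0.025
B has the higher sensitivity.

Δd′ = -0.03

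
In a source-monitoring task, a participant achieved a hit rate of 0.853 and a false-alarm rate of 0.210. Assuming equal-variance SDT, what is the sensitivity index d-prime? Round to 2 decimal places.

d-prime = 1.86

z(0.853) = 1.049, z(0.210) = -0.806
d' = z(H) − z(FA) = 1.049 − (-0.806) = 1.855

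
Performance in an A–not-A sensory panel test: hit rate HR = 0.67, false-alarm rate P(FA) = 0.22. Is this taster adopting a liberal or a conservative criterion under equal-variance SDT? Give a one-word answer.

z(H) = 0.440, z(FA) = -0.772
c = −½·(z(H) + z(FA)) = 0.166
c > 0 → conservative criterion (biased toward responding “no”).

conservative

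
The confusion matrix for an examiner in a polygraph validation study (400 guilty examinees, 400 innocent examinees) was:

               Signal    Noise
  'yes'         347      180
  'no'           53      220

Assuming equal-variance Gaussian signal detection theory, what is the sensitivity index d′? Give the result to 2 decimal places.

H = 347/400 = 0.8675
FA = 180/400 = 0.4500
z(0.8675) = 1.115, z(0.4500) = -0.126
d' = z(H) − z(FA) = 1.115 − (-0.126) = 1.241

d′ = 1.24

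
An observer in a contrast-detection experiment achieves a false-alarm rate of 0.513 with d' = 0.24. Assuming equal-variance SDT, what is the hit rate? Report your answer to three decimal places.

z(false-alarm rate) = z(0.513) = 0.0326
z(H) = z(FA) + d' = 0.0326 + 0.24 = 0.2726
hit rate = Φ(0.2726) = 0.6074

hit rate = 0.607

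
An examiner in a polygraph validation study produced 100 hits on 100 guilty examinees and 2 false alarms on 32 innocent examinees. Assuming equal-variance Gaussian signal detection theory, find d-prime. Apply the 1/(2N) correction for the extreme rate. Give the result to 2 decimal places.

d-prime = 4.11

The hit rate is 100/100 = 1, so apply the 1/(2N) correction: H → 1 − 1/(2·100) = 0.99500.
z(H) = z(0.99500) = 2.576
z(FA) = z(0.06250) = -1.534
d' = 2.576 − (-1.534) = 4.110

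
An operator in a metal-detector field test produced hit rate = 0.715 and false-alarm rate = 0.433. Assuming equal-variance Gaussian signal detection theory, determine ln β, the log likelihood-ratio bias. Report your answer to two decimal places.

ln β = -0.15

z(H) = z(0.715) = 0.568
z(FA) = z(0.433) = -0.169
ln β = −½·[z(H)² − z(FA)²] = −0.5 × (0.323 − 0.029) = -0.147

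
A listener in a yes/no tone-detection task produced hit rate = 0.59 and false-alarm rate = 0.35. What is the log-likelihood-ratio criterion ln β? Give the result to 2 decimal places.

Φ⁻¹(H) = 0.228
Φ⁻¹(FA) = -0.385
ln β = −½·[z(H)² − z(FA)²] = −0.5 × (0.052 − 0.148) = 0.048

ln β = 0.05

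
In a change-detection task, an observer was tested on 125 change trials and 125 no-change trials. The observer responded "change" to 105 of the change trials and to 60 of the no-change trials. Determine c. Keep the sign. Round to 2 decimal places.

H = 105/125 = 0.8400
FA = 60/125 = 0.4800
Φ⁻¹(0.8400) = 0.994, Φ⁻¹(0.4800) = -0.050
c = −½·[z(H) + z(FA)] = −0.5 × (0.994 + (-0.050)) = -0.472
c < 0: the observer has a liberal response bias.

c = -0.47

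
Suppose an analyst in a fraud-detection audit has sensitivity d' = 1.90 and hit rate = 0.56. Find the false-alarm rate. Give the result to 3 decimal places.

false-alarm rate = 0.040

z(hit rate) = z(0.56) = 0.1510
z(FA) = z(H) − d' = 0.1510 − 1.90 = -1.7490
false-alarm rate = Φ(-1.7490) = 0.0401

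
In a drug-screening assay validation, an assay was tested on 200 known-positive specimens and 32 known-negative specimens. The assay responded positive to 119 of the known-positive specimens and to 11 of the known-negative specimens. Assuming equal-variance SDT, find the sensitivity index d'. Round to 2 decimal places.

d' = 0.64

H = 119/200 = 0.5950
FA = 11/32 = 0.3438
Φ⁻¹(H) = Φ⁻¹(0.5950) = 0.240
Φ⁻¹(FA) = Φ⁻¹(0.3438) = -0.402
d' = z(H) − z(FA) = 0.240 − (-0.402) = 0.642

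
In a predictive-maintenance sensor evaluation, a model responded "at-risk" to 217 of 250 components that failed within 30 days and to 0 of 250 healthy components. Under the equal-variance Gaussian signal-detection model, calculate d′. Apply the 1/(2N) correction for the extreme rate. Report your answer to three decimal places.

The false-alarm rate is 0/250 = 0, so apply the 1/(2N) correction: FA → 1/(2·250) = 0.00200.
z(H) = z(0.86800) = 1.1170
z(FA) = z(0.00200) = -2.8782
d' = 1.1170 − (-2.8782) = 3.9952

d′ = 3.995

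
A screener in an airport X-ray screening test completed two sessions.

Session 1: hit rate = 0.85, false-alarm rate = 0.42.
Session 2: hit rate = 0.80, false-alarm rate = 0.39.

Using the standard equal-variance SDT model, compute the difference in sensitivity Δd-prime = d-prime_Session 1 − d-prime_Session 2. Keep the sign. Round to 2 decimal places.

Δd-prime = 0.12

Session 1: z(0.85) = 1.036, z(0.42) = -0.202, d' = 1.238
Session 2: z(0.80) = 0.842, z(0.39) = -0.279, d' = 1.121
Δd' = d'_Session 1 − d'_Session 2 = 1.238 − 1.121 = 0.117
Session 1 has the higher sensitivity.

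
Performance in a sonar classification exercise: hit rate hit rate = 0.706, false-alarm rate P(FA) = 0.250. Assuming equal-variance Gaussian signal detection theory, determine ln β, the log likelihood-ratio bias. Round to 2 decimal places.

Φ⁻¹(H) = Φ⁻¹(0.706) = 0.542
Φ⁻¹(FA) = Φ⁻¹(0.250) = -0.674
ln β = −½·[z(H)² − z(FA)²] = −0.5 × (0.294 − 0.454) = 0.080

ln β = 0.08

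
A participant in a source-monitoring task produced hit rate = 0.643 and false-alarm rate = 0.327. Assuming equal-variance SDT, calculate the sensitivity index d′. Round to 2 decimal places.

z(H) = z(0.643) = 0.3665
z(FA) = z(0.327) = -0.4482
d' = z(H) − z(FA) = 0.3665 − (-0.4482) = 0.8147

d′ = 0.81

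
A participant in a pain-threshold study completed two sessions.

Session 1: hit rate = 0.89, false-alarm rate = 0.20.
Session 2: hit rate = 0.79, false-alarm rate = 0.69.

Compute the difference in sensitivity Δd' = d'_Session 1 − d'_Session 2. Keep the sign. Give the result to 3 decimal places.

Δd' = 1.758

Session 1: z(0.89) = 1.2265, z(0.20) = -0.8416, d' = 2.0681
Session 2: z(0.79) = 0.8064, z(0.69) = 0.4959, d' = 0.3105
Δd' = d'_Session 1 − d'_Session 2 = 2.0681 − 0.3105 = 1.7576
Session 1 has the higher sensitivity.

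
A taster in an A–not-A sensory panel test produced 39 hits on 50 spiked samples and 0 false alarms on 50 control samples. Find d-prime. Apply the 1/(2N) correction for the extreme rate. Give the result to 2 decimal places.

The false-alarm rate is 0/50 = 0, so apply the 1/(2N) correction: FA → 1/(2·50) = 0.01000.
z(H) = z(0.78000) = 0.772
z(FA) = z(0.01000) = -2.326
d' = 0.772 − (-2.326) = 3.098

d-prime = 3.10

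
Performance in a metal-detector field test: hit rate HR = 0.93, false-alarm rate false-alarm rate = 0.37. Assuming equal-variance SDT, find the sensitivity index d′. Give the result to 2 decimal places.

d′ = 1.81

z(H) = z(0.93) = 1.4758
z(FA) = z(0.37) = -0.3319
d' = z(H) − z(FA) = 1.4758 − (-0.3319) = 1.8077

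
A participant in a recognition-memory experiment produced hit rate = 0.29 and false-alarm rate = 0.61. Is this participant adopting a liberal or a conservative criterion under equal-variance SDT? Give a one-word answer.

z(H) = -0.553, z(FA) = 0.279
c = −½·(z(H) + z(FA)) = 0.137
c > 0 → conservative criterion (biased toward responding “no”).

conservative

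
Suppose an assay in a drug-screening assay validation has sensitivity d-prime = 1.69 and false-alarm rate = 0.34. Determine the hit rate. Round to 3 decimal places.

hit rate = 0.899

z(false-alarm rate) = z(0.34) = -0.4125
z(H) = z(FA) + d' = -0.4125 + 1.69 = 1.2775
hit rate = Φ(1.2775) = 0.8993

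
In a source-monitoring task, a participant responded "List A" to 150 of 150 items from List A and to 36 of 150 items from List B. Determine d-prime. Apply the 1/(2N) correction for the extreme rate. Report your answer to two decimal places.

The hit rate is 150/150 = 1, so apply the 1/(2N) correction: H → 1 − 1/(2·150) = 0.99667.
z(H) = z(0.99667) = 2.713
z(FA) = z(0.24000) = -0.706
d' = 2.713 − (-0.706) = 3.419

d-prime = 3.42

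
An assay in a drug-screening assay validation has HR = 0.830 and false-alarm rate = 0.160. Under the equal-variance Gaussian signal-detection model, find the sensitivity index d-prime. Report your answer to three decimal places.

d-prime = 1.949

Φ⁻¹(H) = 0.9542
Φ⁻¹(FA) = -0.9945
d' = z(H) − z(FA) = 0.9542 − (-0.9945) = 1.9487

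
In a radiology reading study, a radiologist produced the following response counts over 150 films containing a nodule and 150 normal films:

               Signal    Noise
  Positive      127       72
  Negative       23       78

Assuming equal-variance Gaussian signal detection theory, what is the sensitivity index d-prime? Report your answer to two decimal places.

d-prime = 1.07

H = 127/150 = 0.8467
FA = 72/150 = 0.4800
z(H) = 1.0224
z(FA) = -0.0502
d' = z(H) − z(FA) = 1.0224 − (-0.0502) = 1.0726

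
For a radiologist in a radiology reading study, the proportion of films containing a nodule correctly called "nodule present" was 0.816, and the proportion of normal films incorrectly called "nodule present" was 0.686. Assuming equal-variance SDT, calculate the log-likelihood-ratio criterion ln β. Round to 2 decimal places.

Φ⁻¹(0.816) = 0.900, Φ⁻¹(0.686) = 0.485
ln β = −½·[z(H)² − z(FA)²] = −0.5 × (0.810 − 0.235) = -0.2875

ln β = -0.29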